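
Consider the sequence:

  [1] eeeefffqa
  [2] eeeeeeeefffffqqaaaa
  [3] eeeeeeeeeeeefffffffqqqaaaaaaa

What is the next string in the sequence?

The n-th term is 4n e's then 2n+1 f's then n q's then 3n-2 a's (n = 1, 2, …).
Setting n = 4 gives 16, 9, 4, 10 characters in each block.

eeeeeeeeeeeeeeeefffffffffqqqqaaaaaaaaaa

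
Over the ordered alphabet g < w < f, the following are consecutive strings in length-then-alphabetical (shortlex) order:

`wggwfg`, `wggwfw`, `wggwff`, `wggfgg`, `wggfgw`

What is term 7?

Continuing the enumeration 2 steps past wggfgw: wggfgw → wggfgf → (answer).

wggfwg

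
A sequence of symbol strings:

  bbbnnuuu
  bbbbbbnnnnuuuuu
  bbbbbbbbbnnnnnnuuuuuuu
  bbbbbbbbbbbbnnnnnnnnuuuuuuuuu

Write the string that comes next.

bbbbbbbbbbbbbbbnnnnnnnnnnuuuuuuuuuuu

Reading off run lengths: b runs 3, 6, 9, 12; n runs 2, 4, 6, 8; u runs 3, 5, 7, 9 — each is linear in n (n = 1, 2, …).
At n = 5 the blocks have lengths 15, 10, 11.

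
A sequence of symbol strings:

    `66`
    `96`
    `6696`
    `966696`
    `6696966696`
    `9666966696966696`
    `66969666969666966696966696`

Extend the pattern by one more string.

Each term (from the third on) is the two preceding terms concatenated in order: term 3 = 66·96 = 6696.
So term 8 is 9666966696966696·66969666969666966696966696.

966696669696669666969666969666966696966696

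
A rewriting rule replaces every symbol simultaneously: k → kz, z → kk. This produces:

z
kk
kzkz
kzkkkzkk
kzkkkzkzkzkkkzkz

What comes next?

Replace each of the 16 characters of kzkkkzkzkzkkkzkz in place — kz kk kz kz kz kk kz kk kz kk kz kz kz kk kz kk — and concatenate.

kzkkkzkzkzkkkzkkkzkkkzkzkzkkkzkk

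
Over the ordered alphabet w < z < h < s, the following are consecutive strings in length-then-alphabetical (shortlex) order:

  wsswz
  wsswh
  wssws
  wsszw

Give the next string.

wsszz

Find the rightmost character of wsszw below s, bump it to the next letter, and reset everything to its right to w.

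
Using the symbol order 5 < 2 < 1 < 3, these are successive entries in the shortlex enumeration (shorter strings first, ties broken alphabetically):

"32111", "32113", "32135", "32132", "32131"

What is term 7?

32355

Advancing 2 positions from 32131 through 32131 → 32133 reaches term 7.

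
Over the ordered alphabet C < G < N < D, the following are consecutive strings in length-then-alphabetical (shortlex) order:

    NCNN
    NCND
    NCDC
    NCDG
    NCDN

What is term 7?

Stepping forward 2 times from NCDN: NCDN → NCDD, then the target.

NGCC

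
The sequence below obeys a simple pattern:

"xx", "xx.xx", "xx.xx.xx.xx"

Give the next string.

s(k+1) = s(k)·.·s(k) — each term doubles the last with '.' between the halves.
One more doubling of xx.xx.xx.xx gives the answer.

xx.xx.xx.xx.xx.xx.xx.xx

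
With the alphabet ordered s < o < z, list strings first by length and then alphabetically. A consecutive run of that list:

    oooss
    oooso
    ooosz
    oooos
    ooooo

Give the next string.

ooooz

Find the rightmost character of ooooo below z, bump it to the next letter, and reset everything to its right to s.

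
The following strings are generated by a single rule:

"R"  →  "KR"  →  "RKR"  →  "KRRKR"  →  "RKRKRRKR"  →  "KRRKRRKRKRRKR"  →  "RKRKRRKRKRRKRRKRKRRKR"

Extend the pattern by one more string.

This is a Fibonacci-style word recurrence s(k) = s(k−2)·s(k−1): e.g. R·KR = RKR.
Continuing: KRRKRRKRKRRKR · RKRKRRKRKRRKRRKRKRRKR gives term 8.

KRRKRRKRKRRKRRKRKRRKRKRRKRRKRKRRKR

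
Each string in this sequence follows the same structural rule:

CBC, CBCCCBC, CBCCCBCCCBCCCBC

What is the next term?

Every step duplicates the string with 'C' between the halves.
One more doubling of CBCCCBCCCBCCCBC gives the answer.

CBCCCBCCCBCCCBCCCBCCCBCCCBCCCBC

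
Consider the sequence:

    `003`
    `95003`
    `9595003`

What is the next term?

959595003

Every step adds 95 at the front: s(k+1) = 95·s(k).
So the next term is 95·9595003.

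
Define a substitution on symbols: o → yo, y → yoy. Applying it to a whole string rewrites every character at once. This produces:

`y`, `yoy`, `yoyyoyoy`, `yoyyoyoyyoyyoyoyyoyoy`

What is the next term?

yoyyoyoyyoyyoyoyyoyoyyoyyoyoyyoyyoyoyyoyoyyoyyoyoyyoyoy

Replace each of the 21 characters of yoyyoyoyyoyyoyoyyoyoy in place — yoy yo yoy yoy yo yoy yo yoy yoy yo yoy yoy yo yoy yo yoy yoy yo yoy yo yoy — and concatenate.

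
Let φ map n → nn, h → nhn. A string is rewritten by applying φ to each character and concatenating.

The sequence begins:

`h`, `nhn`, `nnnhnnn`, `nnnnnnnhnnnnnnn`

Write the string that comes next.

Applying the rule to each of the 15 symbols of nnnnnnnhnnnnnnn gives the pieces nn nn nn nn nn nn nn nhn nn nn nn nn nn nn nn, which concatenate to the answer.

nnnnnnnnnnnnnnnhnnnnnnnnnnnnnnn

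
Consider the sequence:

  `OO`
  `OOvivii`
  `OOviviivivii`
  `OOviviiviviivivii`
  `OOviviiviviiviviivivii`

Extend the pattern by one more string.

OOviviiviviiviviiviviivivii

Each term is the previous one with vivii appended.
So the next term is OOviviiviviiviviivivii·vivii.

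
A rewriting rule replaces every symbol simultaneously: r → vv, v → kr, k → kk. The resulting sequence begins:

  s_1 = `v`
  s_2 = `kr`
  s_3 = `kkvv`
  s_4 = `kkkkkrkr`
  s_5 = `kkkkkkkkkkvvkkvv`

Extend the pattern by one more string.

kkkkkkkkkkkkkkkkkkkkkrkrkkkkkrkr

Applying the rule to each of the 16 symbols of kkkkkkkkkkvvkkvv gives the pieces kk kk kk kk kk kk kk kk kk kk kr kr kk kk kr kr, which concatenate to the answer.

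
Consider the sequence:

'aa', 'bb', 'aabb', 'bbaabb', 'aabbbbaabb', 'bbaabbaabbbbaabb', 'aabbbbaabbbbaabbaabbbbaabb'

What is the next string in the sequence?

This is a Fibonacci-style word recurrence s(k) = s(k−2)·s(k−1): e.g. aa·bb = aabb.
So term 8 is bbaabbaabbbbaabb·aabbbbaabbbbaabbaabbbbaabb.

bbaabbaabbbbaabbaabbbbaabbbbaabbaabbbbaabb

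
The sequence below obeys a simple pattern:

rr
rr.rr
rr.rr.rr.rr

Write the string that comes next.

Each string is two copies of the previous one joined by '.'.
So the next term is two copies of rr.rr.rr.rr with '.' between the halves.

rr.rr.rr.rr.rr.rr.rr.rr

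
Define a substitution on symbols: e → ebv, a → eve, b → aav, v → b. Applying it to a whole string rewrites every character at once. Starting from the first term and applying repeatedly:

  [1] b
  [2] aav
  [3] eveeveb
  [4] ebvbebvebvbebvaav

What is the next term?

Replace each of the 17 characters of ebvbebvebvbebvaav in place — ebv aav b aav ebv aav b ebv aav b aav ebv aav b eve eve b — and concatenate.

ebvaavbaavebvaavbebvaavbaavebvaavbeveeveb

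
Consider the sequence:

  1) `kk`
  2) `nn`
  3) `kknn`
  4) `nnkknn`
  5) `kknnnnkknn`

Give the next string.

Each term (from the third on) is the two preceding terms concatenated in order: term 3 = kk·nn = kknn.
Continuing: nnkknn · kknnnnkknn gives term 6.

nnkknnkknnnnkknn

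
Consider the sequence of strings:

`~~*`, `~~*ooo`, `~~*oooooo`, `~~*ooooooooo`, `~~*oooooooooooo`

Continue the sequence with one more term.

Every step adds ooo to the end: s(k+1) = s(k)·ooo.
Applying this once more to ~~*oooooooooooo:

~~*ooooooooooooooo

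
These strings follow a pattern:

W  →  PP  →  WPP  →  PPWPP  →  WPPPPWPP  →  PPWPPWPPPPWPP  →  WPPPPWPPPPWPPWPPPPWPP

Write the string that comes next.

PPWPPWPPPPWPPWPPPPWPPPPWPPWPPPPWPP

From term 3 onward, concatenate the second-to-last term with the last: W·PP = WPP, PP·WPP = PPWPP, …
The next term joins PPWPPWPPPPWPP and WPPPPWPPPPWPPWPPPPWPP.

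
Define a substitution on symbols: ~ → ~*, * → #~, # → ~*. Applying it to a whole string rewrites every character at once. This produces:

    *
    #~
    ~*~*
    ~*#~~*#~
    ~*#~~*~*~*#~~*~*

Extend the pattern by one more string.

~*#~~*~*~*#~~*#~~*#~~*~*~*#~~*#~

Applying the rule to each of the 16 symbols of ~*#~~*~*~*#~~*~* gives the pieces ~* #~ ~* ~* ~* #~ ~* #~ ~* #~ ~* ~* ~* #~ ~* #~, which concatenate to the answer.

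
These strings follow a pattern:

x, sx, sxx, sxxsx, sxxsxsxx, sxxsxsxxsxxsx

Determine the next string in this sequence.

This is a Fibonacci-style word recurrence s(k) = s(k−1)·s(k−2): e.g. sx·x = sxx.
Continuing: sxxsxsxxsxxsx · sxxsxsxx gives term 7.

sxxsxsxxsxxsxsxxsxsxx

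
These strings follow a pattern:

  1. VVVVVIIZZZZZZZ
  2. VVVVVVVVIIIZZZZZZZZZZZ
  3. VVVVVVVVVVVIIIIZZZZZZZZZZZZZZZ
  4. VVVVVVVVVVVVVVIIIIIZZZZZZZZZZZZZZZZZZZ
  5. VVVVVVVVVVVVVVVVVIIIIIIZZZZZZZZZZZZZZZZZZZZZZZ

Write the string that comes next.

VVVVVVVVVVVVVVVVVVVVIIIIIIIZZZZZZZZZZZZZZZZZZZZZZZZZZZ

Each string has the form V^{3n-1} I^{n} Z^{4n-1}, where the shown terms are n = 2, 3, 4, 5, 6.
At n = 7 the blocks have lengths 20, 7, 27.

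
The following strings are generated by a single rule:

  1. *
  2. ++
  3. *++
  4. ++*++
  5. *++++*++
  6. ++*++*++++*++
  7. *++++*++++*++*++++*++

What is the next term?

++*++*++++*++*++++*++++*++*++++*++

From term 3 onward, concatenate the second-to-last term with the last: *·++ = *++, ++·*++ = ++*++, …
Continuing: ++*++*++++*++ · *++++*++++*++*++++*++ gives term 8.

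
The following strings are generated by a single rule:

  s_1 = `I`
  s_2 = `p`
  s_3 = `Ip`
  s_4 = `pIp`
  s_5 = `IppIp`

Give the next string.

Each term (from the third on) is the two preceding terms concatenated in order: term 3 = I·p = Ip.
The next term joins pIp and IppIp.

pIpIppIp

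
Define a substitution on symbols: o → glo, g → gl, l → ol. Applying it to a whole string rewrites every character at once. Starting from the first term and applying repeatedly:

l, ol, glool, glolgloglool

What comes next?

Expanding glolgloglool: g→gl, l→ol, o→glo, l→ol, g→gl, l→ol, o→glo, g→gl, l→ol, o→glo, o→glo, l→ol. Concatenated: gl ol glo ol gl ol glo gl ol glo glo ol.

glolgloolglolgloglolgloglool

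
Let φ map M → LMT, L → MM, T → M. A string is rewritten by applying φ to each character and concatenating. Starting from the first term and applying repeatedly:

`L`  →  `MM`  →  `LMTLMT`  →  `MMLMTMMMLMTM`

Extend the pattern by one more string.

Apply φ to MMLMTMMMLMTM symbol by symbol: M→LMT, M→LMT, L→MM, M→LMT, T→M, M→LMT, M→LMT, M→LMT, L→MM, M→LMT, T→M, M→LMT; joined: LMT LMT MM LMT M LMT LMT LMT MM LMT M LMT.

LMTLMTMMLMTMLMTLMTLMTMMLMTMLMT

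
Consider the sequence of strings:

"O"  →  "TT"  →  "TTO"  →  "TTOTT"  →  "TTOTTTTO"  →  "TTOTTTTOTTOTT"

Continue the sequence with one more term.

TTOTTTTOTTOTTTTOTTTTO

This is a Fibonacci-style word recurrence s(k) = s(k−1)·s(k−2): e.g. TT·O = TTO.
The next term joins TTOTTTTOTTOTT and TTOTTTTO.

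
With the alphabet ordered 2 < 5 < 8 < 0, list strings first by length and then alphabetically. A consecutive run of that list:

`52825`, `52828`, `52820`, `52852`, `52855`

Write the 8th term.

Advancing 3 positions from 52855 through 52855 → 52858 → 52850 reaches term 8.

52882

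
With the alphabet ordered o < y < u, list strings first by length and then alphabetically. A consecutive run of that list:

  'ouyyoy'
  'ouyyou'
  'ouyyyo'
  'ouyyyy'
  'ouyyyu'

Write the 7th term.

Stepping forward 2 times from ouyyyu: ouyyyu → ouyyuo, then the target.

ouyyuy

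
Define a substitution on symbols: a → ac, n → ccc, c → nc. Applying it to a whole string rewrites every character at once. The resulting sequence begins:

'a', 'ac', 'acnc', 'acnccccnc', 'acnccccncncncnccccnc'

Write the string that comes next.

Rewriting the 20 symbols of acnccccncncncnccccnc one by one yields ac nc ccc nc nc nc nc ccc nc ccc nc ccc nc ccc nc nc nc nc ccc nc; concatenated:

acnccccncncncnccccnccccnccccnccccncncncnccccnc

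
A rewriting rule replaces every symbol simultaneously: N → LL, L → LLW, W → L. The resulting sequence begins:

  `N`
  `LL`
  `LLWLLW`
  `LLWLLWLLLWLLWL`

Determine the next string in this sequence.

Rewriting the 14 symbols of LLWLLWLLLWLLWL one by one yields LLW LLW L LLW LLW L LLW LLW LLW L LLW LLW L LLW; concatenated:

LLWLLWLLLWLLWLLLWLLWLLWLLLWLLWLLLW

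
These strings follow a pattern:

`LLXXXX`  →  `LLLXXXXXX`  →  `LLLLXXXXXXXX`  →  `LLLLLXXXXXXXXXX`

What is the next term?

Each string has the form L^{n} X^{2n}, where the shown terms are n = 2, 3, 4, 5.
At n = 6 the blocks have lengths 6, 12.

LLLLLLXXXXXXXXXXXX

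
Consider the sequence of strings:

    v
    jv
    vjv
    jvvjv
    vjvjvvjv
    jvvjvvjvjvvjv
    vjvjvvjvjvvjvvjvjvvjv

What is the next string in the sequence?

jvvjvvjvjvvjvvjvjvvjvjvvjvvjvjvvjv

This is a Fibonacci-style word recurrence s(k) = s(k−2)·s(k−1): e.g. v·jv = vjv.
So term 8 is jvvjvvjvjvvjv·vjvjvvjvjvvjvvjvjvvjv.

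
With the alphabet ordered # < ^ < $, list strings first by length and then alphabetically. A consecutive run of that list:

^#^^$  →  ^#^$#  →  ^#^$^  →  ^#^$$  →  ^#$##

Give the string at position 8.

Stepping forward 3 times from ^#$##: ^#$## → ^#$#^ → ^#$#$, then the target.

^#$^#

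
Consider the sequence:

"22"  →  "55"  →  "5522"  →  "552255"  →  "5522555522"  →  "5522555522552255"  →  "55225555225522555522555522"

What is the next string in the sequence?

552255552255225555225555225522555522552255

From term 3 onward, concatenate the last term with the second-to-last: 55·22 = 5522, 5522·55 = 552255, …
The next term joins 55225555225522555522555522 and 5522555522552255.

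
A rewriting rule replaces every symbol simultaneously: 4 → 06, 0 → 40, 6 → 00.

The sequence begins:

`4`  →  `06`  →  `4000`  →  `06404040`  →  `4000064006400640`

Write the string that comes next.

φ(4000064006400640) expands symbol-by-symbol to 06 40 40 40 40 00 06 40 40 00 06 40 40 00 06 40; joining the 16 pieces gives the next term.

06404040400006404000064040000640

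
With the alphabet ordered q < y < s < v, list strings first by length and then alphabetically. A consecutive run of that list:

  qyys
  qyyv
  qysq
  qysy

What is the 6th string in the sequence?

qysv

Continuing the enumeration 2 steps past qysy: qysy → qyss → (answer).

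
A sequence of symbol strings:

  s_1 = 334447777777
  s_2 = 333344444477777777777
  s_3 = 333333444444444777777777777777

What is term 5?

Term n consists of 2n 3's, followed by 3n 4's, followed by 4n+3 7's (n = 1, 2, …).
For term 5, n = 5, so the run lengths are 10, 15, 23.

333333333344444444444444477777777777777777777777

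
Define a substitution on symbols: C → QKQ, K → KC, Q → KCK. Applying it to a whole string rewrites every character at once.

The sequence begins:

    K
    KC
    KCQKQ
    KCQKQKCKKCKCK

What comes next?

KCQKQKCKKCKCKKCQKQKCKCQKQKCQKQKC

Applying the rule to each of the 13 symbols of KCQKQKCKKCKCK gives the pieces KC QKQ KCK KC KCK KC QKQ KC KC QKQ KC QKQ KC, which concatenate to the answer.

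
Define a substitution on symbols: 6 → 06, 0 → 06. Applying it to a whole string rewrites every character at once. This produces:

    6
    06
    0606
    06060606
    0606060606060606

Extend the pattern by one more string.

Replace each of the 16 characters of 0606060606060606 in place — 06 06 06 06 06 06 06 06 06 06 06 06 06 06 06 06 — and concatenate.

06060606060606060606060606060606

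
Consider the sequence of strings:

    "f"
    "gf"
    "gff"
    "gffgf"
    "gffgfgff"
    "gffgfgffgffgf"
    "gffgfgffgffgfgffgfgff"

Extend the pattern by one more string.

gffgfgffgffgfgffgfgffgffgfgffgffgf

From term 3 onward, concatenate the last term with the second-to-last: gf·f = gff, gff·gf = gffgf, …
Continuing: gffgfgffgffgfgffgfgff · gffgfgffgffgf gives term 8.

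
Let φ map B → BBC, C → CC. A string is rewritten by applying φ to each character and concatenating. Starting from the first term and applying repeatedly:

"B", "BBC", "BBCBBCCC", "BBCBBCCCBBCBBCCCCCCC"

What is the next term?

BBCBBCCCBBCBBCCCCCCCBBCBBCCCBBCBBCCCCCCCCCCCCCCC

φ(BBCBBCCCBBCBBCCCCCCC) expands symbol-by-symbol to BBC BBC CC BBC BBC CC CC CC BBC BBC CC BBC BBC CC CC CC CC CC CC CC; joining the 20 pieces gives the next term.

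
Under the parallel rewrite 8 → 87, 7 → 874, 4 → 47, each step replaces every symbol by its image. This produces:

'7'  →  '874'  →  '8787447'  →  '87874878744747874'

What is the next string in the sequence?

87874878744787874878744747874478748787447

Applying the rule to each of the 17 symbols of 87874878744747874 gives the pieces 87 874 87 874 47 87 874 87 874 47 47 874 47 874 87 874 47, which concatenate to the answer.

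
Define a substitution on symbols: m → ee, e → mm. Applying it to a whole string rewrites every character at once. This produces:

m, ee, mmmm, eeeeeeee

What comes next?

mmmmmmmmmmmmmmmm

Expanding eeeeeeee: e→mm, e→mm, e→mm, e→mm, e→mm, e→mm, e→mm, e→mm. Concatenated: mm mm mm mm mm mm mm mm.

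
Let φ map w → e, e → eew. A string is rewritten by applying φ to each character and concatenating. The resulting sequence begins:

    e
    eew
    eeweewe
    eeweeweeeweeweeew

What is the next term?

φ(eeweeweeeweeweeew) expands symbol-by-symbol to eew eew e eew eew e eew eew eew e eew eew e eew eew eew e; joining the 17 pieces gives the next term.

eeweeweeeweeweeeweeweeweeeweeweeeweeweewe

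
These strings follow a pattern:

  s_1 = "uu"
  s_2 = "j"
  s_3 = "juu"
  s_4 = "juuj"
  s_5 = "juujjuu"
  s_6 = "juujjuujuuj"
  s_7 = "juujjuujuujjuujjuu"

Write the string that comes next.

This is a Fibonacci-style word recurrence s(k) = s(k−1)·s(k−2): e.g. j·uu = juu.
So term 8 is juujjuujuujjuujjuu·juujjuujuuj.

juujjuujuujjuujjuujuujjuujuuj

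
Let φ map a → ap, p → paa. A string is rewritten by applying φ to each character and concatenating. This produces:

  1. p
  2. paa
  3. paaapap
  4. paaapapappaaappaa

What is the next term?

Applying the rule to each of the 17 symbols of paaapapappaaappaa gives the pieces paa ap ap ap paa ap paa ap paa paa ap ap ap paa paa ap ap, which concatenate to the answer.

paaapapappaaappaaappaapaaapapappaapaaapap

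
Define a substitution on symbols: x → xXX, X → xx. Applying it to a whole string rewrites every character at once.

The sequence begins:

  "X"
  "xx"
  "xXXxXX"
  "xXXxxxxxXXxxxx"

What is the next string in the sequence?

xXXxxxxxXXxXXxXXxXXxXXxxxxxXXxXXxXXxXX

Replace each of the 14 characters of xXXxxxxxXXxxxx in place — xXX xx xx xXX xXX xXX xXX xXX xx xx xXX xXX xXX xXX — and concatenate.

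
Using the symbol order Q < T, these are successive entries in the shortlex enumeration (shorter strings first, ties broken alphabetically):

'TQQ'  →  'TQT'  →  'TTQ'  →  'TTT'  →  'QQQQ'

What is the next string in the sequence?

QQQT

Treat QQQQ as a base-2 numeral over the given alphabet and add one, carrying through any trailing T's.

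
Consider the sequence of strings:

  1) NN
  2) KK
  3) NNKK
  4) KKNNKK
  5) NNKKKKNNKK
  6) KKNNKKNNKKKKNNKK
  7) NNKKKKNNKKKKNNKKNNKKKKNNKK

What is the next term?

KKNNKKNNKKKKNNKKNNKKKKNNKKKKNNKKNNKKKKNNKK

From term 3 onward, concatenate the second-to-last term with the last: NN·KK = NNKK, KK·NNKK = KKNNKK, …
The next term joins KKNNKKNNKKKKNNKK and NNKKKKNNKKKKNNKKNNKKKKNNKK.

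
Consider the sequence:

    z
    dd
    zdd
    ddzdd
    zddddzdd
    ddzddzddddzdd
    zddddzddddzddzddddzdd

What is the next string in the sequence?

ddzddzddddzddzddddzddddzddzddddzdd

Each term (from the third on) is the two preceding terms concatenated in order: term 3 = z·dd = zdd.
The next term joins ddzddzddddzdd and zddddzddddzddzddddzdd.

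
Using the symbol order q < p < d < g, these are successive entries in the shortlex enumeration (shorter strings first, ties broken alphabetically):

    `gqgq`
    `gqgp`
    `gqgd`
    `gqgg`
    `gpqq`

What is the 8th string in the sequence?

gpqg

Stepping forward 3 times from gpqq: gpqq → gpqp → gpqd, then the target.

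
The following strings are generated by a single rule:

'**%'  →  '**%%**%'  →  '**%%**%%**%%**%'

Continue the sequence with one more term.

Every step duplicates the string with '%' between the halves.
So the next term is two copies of **%%**%%**%%**% with '%' between the halves.

**%%**%%**%%**%%**%%**%%**%%**%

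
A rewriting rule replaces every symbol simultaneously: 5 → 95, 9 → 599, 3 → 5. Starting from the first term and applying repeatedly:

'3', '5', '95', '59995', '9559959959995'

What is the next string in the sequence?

5999595599599955995999559959959995

Applying the rule to each of the 13 symbols of 9559959959995 gives the pieces 599 95 95 599 599 95 599 599 95 599 599 599 95, which concatenate to the answer.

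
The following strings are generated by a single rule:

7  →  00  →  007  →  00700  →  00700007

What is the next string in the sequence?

From term 3 onward, concatenate the last term with the second-to-last: 00·7 = 007, 007·00 = 00700, …
So term 6 is 00700007·00700.

0070000700700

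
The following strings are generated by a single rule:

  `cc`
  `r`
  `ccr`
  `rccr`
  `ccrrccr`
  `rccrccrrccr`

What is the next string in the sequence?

From term 3 onward, concatenate the second-to-last term with the last: cc·r = ccr, r·ccr = rccr, …
So term 7 is ccrrccr·rccrccrrccr.

ccrrccrrccrccrrccr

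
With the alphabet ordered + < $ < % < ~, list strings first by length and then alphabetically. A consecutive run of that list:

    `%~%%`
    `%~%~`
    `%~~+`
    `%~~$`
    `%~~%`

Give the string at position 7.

~+++

Advancing 2 positions from %~~% through %~~% → %~~~ reaches term 7.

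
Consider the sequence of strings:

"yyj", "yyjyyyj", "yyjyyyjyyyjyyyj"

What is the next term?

yyjyyyjyyyjyyyjyyyjyyyjyyyjyyyj

Each string is two copies of the previous one joined by 'y'.
So the next term is two copies of yyjyyyjyyyjyyyj with 'y' between the halves.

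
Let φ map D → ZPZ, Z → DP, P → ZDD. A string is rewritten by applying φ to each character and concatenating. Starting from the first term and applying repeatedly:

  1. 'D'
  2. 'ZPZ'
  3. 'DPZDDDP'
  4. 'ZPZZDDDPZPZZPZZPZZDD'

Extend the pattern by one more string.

φ(ZPZZDDDPZPZZPZZPZZDD) expands symbol-by-symbol to DP ZDD DP DP ZPZ ZPZ ZPZ ZDD DP ZDD DP DP ZDD DP DP ZDD DP DP ZPZ ZPZ; joining the 20 pieces gives the next term.

DPZDDDPDPZPZZPZZPZZDDDPZDDDPDPZDDDPDPZDDDPDPZPZZPZ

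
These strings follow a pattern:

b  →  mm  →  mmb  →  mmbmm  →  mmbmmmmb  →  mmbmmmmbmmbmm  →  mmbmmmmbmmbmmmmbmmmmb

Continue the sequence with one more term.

mmbmmmmbmmbmmmmbmmmmbmmbmmmmbmmbmm

From term 3 onward, concatenate the last term with the second-to-last: mm·b = mmb, mmb·mm = mmbmm, …
Continuing: mmbmmmmbmmbmmmmbmmmmb · mmbmmmmbmmbmm gives term 8.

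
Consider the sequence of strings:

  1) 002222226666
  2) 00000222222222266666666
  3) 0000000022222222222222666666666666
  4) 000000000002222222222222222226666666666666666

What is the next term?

00000000000000222222222222222222222266666666666666666666

Reading off run lengths: 0 runs 2, 5, 8, 11; 2 runs 6, 10, 14, 18; 6 runs 4, 8, 12, 16 — each is linear in n (n = 1, 2, …).
For the next term, n = 5, so the run lengths are 14, 22, 20.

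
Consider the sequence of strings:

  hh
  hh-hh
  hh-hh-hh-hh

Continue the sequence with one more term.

hh-hh-hh-hh-hh-hh-hh-hh

Every step duplicates the string with '-' between the halves.
One more doubling of hh-hh-hh-hh gives the answer.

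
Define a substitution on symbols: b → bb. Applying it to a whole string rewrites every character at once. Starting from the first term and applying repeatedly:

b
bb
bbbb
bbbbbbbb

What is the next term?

bbbbbbbbbbbbbbbb

Rewriting each symbol of bbbbbbbb: b→bb, b→bb, b→bb, b→bb, b→bb, b→bb, b→bb, b→bb, which concatenates to bb bb bb bb bb bb bb bb.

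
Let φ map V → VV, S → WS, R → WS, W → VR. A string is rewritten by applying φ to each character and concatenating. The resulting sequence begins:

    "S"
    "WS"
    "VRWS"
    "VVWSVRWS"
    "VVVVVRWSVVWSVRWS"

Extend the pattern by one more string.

VVVVVVVVVVWSVRWSVVVVVRWSVVWSVRWS

Applying the rule to each of the 16 symbols of VVVVVRWSVVWSVRWS gives the pieces VV VV VV VV VV WS VR WS VV VV VR WS VV WS VR WS, which concatenate to the answer.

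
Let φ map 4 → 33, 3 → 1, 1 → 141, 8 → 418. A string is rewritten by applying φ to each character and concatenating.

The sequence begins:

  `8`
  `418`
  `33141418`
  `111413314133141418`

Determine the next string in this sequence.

Rewriting the 18 symbols of 111413314133141418 one by one yields 141 141 141 33 141 1 1 141 33 141 1 1 141 33 141 33 141 418; concatenated:

141141141331411114133141111413314133141418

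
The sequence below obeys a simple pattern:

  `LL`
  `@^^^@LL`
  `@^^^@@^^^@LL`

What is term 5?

@^^^@@^^^@@^^^@@^^^@LL

Every step adds @^^^@ at the front: s(k+1) = @^^^@·s(k).
From @^^^@@^^^@LL, 2 further steps: @^^^@@^^^@LL → @^^^@@^^^@@^^^@LL → (answer).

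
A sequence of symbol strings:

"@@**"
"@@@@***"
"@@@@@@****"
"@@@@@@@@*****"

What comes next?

@@@@@@@@@@******

The n-th term is 2n @'s then n+1 *'s (n = 1, 2, …).
At n = 5 the blocks have lengths 10, 6.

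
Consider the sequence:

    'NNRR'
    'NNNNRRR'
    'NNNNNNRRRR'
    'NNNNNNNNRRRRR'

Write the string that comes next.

NNNNNNNNNNRRRRRR

Term n consists of 2n N's, followed by n+1 R's (n = 1, 2, …).
At n = 5 the blocks have lengths 10, 6.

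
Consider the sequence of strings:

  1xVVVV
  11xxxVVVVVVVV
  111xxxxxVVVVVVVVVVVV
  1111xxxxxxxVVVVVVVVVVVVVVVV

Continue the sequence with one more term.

Reading off run lengths: 1 runs 1, 2, 3, 4; x runs 1, 3, 5, 7; V runs 4, 8, 12, 16 — each is linear in n (n = 1, 2, …).
Setting n = 5 gives 5, 9, 20 characters in each block.

11111xxxxxxxxxVVVVVVVVVVVVVVVVVVVV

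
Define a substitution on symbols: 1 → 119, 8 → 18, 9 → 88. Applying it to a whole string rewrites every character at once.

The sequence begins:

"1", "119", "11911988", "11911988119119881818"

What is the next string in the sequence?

Rewriting the 20 symbols of 11911988119119881818 one by one yields 119 119 88 119 119 88 18 18 119 119 88 119 119 88 18 18 119 18 119 18; concatenated:

11911988119119881818119119881191198818181191811918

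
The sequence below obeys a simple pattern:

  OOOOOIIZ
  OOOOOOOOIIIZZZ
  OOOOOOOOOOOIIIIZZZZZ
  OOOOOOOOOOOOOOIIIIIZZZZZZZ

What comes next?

Each string has the form O^{3n+2} I^{n+1} Z^{2n-1} (n = 1, 2, …).
For the next term, n = 5, so the run lengths are 17, 6, 9.

OOOOOOOOOOOOOOOOOIIIIIIZZZZZZZZZ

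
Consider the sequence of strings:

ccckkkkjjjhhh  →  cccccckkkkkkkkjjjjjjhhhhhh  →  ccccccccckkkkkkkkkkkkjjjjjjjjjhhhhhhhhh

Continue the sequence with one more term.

cccccccccccckkkkkkkkkkkkkkkkjjjjjjjjjjjjhhhhhhhhhhhh

The n-th term is 3n c's then 4n k's then 3n j's then 3n h's (n = 1, 2, …).
At n = 4 the blocks have lengths 12, 16, 12, 12.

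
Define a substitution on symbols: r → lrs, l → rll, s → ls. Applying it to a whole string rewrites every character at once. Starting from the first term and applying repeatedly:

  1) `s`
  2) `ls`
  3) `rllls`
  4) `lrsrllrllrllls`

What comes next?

rlllrslslrsrllrlllrsrllrlllrsrllrllrllls

φ(lrsrllrllrllls) expands symbol-by-symbol to rll lrs ls lrs rll rll lrs rll rll lrs rll rll rll ls; joining the 14 pieces gives the next term.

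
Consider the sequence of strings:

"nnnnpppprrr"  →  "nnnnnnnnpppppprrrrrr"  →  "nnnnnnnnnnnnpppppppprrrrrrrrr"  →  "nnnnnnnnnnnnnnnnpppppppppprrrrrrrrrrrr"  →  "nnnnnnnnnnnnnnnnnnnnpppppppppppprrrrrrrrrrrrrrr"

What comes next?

nnnnnnnnnnnnnnnnnnnnnnnnpppppppppppppprrrrrrrrrrrrrrrrrr

The n-th term is 4n n's then 2n+2 p's then 3n r's (n = 1, 2, …).
Setting n = 6 gives 24, 14, 18 characters in each block.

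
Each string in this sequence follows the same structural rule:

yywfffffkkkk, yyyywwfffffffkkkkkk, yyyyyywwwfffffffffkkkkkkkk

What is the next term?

yyyyyyyywwwwfffffffffffkkkkkkkkkk

The n-th term is 2n-2 y's then n-1 w's then 2n+1 f's then 2n k's, where the shown terms are n = 2, 3, 4.
Setting n = 5 gives 8, 4, 11, 10 characters in each block.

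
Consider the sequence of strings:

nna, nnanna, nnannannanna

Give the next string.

nnannannannannannannanna

Every step duplicates the string.
So the next term is two copies of nnannannanna.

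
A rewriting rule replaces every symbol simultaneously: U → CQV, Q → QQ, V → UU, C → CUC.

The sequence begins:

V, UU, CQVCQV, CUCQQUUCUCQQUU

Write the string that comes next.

CUCCQVCUCQQQQCQVCQVCUCCQVCUCQQQQCQVCQV

φ(CUCQQUUCUCQQUU) expands symbol-by-symbol to CUC CQV CUC QQ QQ CQV CQV CUC CQV CUC QQ QQ CQV CQV; joining the 14 pieces gives the next term.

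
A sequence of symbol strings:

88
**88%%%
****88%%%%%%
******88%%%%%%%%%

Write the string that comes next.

Every step adds ** to the front and %%% to the end of the previous string.
One more step from ******88%%%%%%%%% gives the answer.

********88%%%%%%%%%%%%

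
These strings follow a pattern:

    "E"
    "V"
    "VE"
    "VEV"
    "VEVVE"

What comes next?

VEVVEVEV

Each term (from the third on) is the previous term followed by the one before it: term 3 = V·E = VE.
The next term joins VEVVE and VEV.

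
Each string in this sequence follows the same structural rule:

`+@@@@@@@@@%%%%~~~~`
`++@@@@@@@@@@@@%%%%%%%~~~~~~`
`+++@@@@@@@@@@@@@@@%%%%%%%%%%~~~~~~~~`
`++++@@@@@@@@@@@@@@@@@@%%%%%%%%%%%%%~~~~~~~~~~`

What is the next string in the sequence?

Reading off run lengths: + runs 1, 2, 3, 4; @ runs 9, 12, 15, 18; % runs 4, 7, 10, 13; ~ runs 4, 6, 8, 10 — each is linear in n, where the shown terms are n = 2, 3, 4, 5.
For the next term, n = 6, so the run lengths are 5, 21, 16, 12.

+++++@@@@@@@@@@@@@@@@@@@@@%%%%%%%%%%%%%%%%~~~~~~~~~~~~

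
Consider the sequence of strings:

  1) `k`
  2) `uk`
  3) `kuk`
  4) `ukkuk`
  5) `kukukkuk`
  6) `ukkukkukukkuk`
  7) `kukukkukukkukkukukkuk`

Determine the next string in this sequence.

This is a Fibonacci-style word recurrence s(k) = s(k−2)·s(k−1): e.g. k·uk = kuk.
Continuing: ukkukkukukkuk · kukukkukukkukkukukkuk gives term 8.

ukkukkukukkukkukukkukukkukkukukkuk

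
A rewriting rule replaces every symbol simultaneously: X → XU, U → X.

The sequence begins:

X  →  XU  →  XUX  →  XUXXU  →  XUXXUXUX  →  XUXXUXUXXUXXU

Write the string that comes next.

Rewriting the 13 symbols of XUXXUXUXXUXXU one by one yields XU X XU XU X XU X XU XU X XU XU X; concatenated:

XUXXUXUXXUXXUXUXXUXUX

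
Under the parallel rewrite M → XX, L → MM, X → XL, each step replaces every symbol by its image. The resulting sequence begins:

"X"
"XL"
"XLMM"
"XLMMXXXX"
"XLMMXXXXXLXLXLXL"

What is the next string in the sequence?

Rewriting the 16 symbols of XLMMXXXXXLXLXLXL one by one yields XL MM XX XX XL XL XL XL XL MM XL MM XL MM XL MM; concatenated:

XLMMXXXXXLXLXLXLXLMMXLMMXLMMXLMM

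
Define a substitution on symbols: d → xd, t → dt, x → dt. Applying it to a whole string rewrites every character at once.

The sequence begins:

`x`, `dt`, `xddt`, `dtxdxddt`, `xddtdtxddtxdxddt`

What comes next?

Applying the rule to each of the 16 symbols of xddtdtxddtxdxddt gives the pieces dt xd xd dt xd dt dt xd xd dt dt xd dt xd xd dt, which concatenate to the answer.

dtxdxddtxddtdtxdxddtdtxddtxdxddt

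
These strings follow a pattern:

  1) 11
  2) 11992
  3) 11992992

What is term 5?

Each term is the previous one with 992 appended.
From 11992992, 2 further steps: 11992992 → 11992992992 → (answer).

11992992992992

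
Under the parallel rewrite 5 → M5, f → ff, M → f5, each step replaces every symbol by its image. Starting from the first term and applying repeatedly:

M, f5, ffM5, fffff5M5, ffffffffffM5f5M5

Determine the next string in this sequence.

fffffffffffffffffffff5M5ffM5f5M5

φ(ffffffffffM5f5M5) expands symbol-by-symbol to ff ff ff ff ff ff ff ff ff ff f5 M5 ff M5 f5 M5; joining the 16 pieces gives the next term.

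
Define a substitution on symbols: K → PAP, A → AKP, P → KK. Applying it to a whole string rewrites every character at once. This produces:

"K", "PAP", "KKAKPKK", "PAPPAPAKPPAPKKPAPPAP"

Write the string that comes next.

KKAKPKKKKAKPKKAKPPAPKKKKAKPKKPAPPAPKKAKPKKKKAKPKK

Applying the rule to each of the 20 symbols of PAPPAPAKPPAPKKPAPPAP gives the pieces KK AKP KK KK AKP KK AKP PAP KK KK AKP KK PAP PAP KK AKP KK KK AKP KK, which concatenate to the answer.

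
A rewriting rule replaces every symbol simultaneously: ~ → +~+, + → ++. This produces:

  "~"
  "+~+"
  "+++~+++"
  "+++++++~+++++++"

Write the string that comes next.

Rewriting the 15 symbols of +++++++~+++++++ one by one yields ++ ++ ++ ++ ++ ++ ++ +~+ ++ ++ ++ ++ ++ ++ ++; concatenated:

+++++++++++++++~+++++++++++++++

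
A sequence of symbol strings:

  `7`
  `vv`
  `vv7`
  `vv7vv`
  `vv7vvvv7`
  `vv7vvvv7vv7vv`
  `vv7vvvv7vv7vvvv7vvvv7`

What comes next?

From term 3 onward, concatenate the last term with the second-to-last: vv·7 = vv7, vv7·vv = vv7vv, …
Continuing: vv7vvvv7vv7vvvv7vvvv7 · vv7vvvv7vv7vv gives term 8.

vv7vvvv7vv7vvvv7vvvv7vv7vvvv7vv7vv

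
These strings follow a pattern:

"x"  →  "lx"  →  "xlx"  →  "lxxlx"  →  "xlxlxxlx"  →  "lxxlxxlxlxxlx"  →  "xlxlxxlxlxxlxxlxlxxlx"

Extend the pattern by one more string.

From term 3 onward, concatenate the second-to-last term with the last: x·lx = xlx, lx·xlx = lxxlx, …
The next term joins lxxlxxlxlxxlx and xlxlxxlxlxxlxxlxlxxlx.

lxxlxxlxlxxlxxlxlxxlxlxxlxxlxlxxlx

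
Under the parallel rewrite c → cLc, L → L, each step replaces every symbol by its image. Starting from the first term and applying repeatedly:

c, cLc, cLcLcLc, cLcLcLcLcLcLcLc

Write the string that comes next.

cLcLcLcLcLcLcLcLcLcLcLcLcLcLcLc

Applying the rule to each of the 15 symbols of cLcLcLcLcLcLcLc gives the pieces cLc L cLc L cLc L cLc L cLc L cLc L cLc L cLc, which concatenate to the answer.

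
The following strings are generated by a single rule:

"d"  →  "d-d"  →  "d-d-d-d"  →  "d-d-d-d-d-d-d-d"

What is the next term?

d-d-d-d-d-d-d-d-d-d-d-d-d-d-d-d

s(k+1) = s(k)·-·s(k) — each term doubles the last with '-' between the halves.
One more doubling of d-d-d-d-d-d-d-d gives the answer.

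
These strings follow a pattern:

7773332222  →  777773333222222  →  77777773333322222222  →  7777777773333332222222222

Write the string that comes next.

Each string has the form 7^{2n-1} 3^{n+1} 2^{2n}, where the shown terms are n = 2, 3, 4, 5.
For the next term, n = 6, so the run lengths are 11, 7, 12.

777777777773333333222222222222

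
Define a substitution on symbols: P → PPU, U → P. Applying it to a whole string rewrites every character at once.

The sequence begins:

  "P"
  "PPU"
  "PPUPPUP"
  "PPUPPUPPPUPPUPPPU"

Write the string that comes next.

Rewriting the 17 symbols of PPUPPUPPPUPPUPPPU one by one yields PPU PPU P PPU PPU P PPU PPU PPU P PPU PPU P PPU PPU PPU P; concatenated:

PPUPPUPPPUPPUPPPUPPUPPUPPPUPPUPPPUPPUPPUP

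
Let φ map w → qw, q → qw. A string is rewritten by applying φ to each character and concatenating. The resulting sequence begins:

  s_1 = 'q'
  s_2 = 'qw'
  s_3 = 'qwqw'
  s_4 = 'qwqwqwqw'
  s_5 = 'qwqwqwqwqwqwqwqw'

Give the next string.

φ(qwqwqwqwqwqwqwqw) expands symbol-by-symbol to qw qw qw qw qw qw qw qw qw qw qw qw qw qw qw qw; joining the 16 pieces gives the next term.

qwqwqwqwqwqwqwqwqwqwqwqwqwqwqwqw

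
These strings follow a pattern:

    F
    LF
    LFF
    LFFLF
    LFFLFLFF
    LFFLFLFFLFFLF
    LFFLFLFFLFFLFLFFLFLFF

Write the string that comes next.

LFFLFLFFLFFLFLFFLFLFFLFFLFLFFLFFLF

From term 3 onward, concatenate the last term with the second-to-last: LF·F = LFF, LFF·LF = LFFLF, …
So term 8 is LFFLFLFFLFFLFLFFLFLFF·LFFLFLFFLFFLF.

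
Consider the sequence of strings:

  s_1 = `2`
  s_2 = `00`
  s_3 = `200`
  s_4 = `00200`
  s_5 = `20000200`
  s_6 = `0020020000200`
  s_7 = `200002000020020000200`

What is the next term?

0020020000200200002000020020000200

Each term (from the third on) is the two preceding terms concatenated in order: term 3 = 2·00 = 200.
Continuing: 0020020000200 · 200002000020020000200 gives term 8.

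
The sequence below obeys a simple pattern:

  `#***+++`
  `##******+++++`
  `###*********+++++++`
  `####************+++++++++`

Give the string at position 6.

Each string has the form #^{n} *^{3n} +^{2n+1} (n = 1, 2, …).
Setting n = 6 gives 6, 18, 13 characters in each block.

######******************+++++++++++++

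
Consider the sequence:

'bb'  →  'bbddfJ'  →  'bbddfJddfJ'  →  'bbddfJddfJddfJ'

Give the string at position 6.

Each term is the previous one with ddfJ appended.
From bbddfJddfJddfJ, 2 further steps: bbddfJddfJddfJ → bbddfJddfJddfJddfJ → (answer).

bbddfJddfJddfJddfJddfJ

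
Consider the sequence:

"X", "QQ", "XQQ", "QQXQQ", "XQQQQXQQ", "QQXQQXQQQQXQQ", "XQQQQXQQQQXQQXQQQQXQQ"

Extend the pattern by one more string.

QQXQQXQQQQXQQXQQQQXQQQQXQQXQQQQXQQ

Each term (from the third on) is the two preceding terms concatenated in order: term 3 = X·QQ = XQQ.
The next term joins QQXQQXQQQQXQQ and XQQQQXQQQQXQQXQQQQXQQ.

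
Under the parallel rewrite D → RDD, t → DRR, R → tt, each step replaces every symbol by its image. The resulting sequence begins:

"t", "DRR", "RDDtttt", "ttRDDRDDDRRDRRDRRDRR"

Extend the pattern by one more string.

Rewriting the 20 symbols of ttRDDRDDDRRDRRDRRDRR one by one yields DRR DRR tt RDD RDD tt RDD RDD RDD tt tt RDD tt tt RDD tt tt RDD tt tt; concatenated:

DRRDRRttRDDRDDttRDDRDDRDDttttRDDttttRDDttttRDDtttt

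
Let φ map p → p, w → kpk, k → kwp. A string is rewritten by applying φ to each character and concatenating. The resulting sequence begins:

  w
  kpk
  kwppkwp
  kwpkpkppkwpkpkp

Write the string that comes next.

Rewriting the 15 symbols of kwpkpkppkwpkpkp one by one yields kwp kpk p kwp p kwp p p kwp kpk p kwp p kwp p; concatenated:

kwpkpkpkwppkwpppkwpkpkpkwppkwpp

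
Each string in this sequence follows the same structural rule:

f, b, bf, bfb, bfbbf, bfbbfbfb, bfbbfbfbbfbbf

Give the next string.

bfbbfbfbbfbbfbfbbfbfb

This is a Fibonacci-style word recurrence s(k) = s(k−1)·s(k−2): e.g. b·f = bf.
Continuing: bfbbfbfbbfbbf · bfbbfbfb gives term 8.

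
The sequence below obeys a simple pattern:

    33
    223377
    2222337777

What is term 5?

222222223377777777

s(k+1) = 22·s(k)·77, so each term gains 22 as a prefix and 77 as a suffix.
From 2222337777, 2 further steps: 2222337777 → 22222233777777 → (answer).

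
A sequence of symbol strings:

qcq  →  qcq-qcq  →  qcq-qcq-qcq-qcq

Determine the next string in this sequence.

qcq-qcq-qcq-qcq-qcq-qcq-qcq-qcq

Each string is two copies of the previous one joined by '-'.
One more doubling of qcq-qcq-qcq-qcq gives the answer.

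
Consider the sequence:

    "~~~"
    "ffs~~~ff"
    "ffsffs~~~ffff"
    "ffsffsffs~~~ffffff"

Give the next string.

Each term wraps the previous one in ffs on the left and ff on the right.
Applying this once more to ffsffsffs~~~ffffff:

ffsffsffsffs~~~ffffffff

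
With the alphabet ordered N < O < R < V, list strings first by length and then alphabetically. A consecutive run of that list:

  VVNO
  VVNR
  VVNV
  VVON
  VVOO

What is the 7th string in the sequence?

VVOV

Continuing the enumeration 2 steps past VVOO: VVOO → VVOR → (answer).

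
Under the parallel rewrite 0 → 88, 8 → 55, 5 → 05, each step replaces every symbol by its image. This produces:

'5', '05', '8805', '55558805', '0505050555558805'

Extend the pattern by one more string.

φ(0505050555558805) expands symbol-by-symbol to 88 05 88 05 88 05 88 05 05 05 05 05 55 55 88 05; joining the 16 pieces gives the next term.

88058805880588050505050555558805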